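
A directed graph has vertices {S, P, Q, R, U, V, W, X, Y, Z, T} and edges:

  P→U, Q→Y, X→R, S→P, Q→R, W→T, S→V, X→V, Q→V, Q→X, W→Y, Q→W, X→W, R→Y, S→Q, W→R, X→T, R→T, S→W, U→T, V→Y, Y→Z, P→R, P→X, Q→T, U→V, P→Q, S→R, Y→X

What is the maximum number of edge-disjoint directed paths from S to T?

5

Assign every edge capacity 1; by Menger, the answer equals the max flow.
Path S→Q→T (+1); total 1.
Path S→R→T (+1); total 2.
Path S→W→T (+1); total 3.
Path S→P→U→T (+1); total 4.
Path S→V→Y→X→T (+1); total 5.
No residual S→T path; max flow = 5.
Certifying cut of size 5: {S→P, S→Q, S→R, S→V, S→W}.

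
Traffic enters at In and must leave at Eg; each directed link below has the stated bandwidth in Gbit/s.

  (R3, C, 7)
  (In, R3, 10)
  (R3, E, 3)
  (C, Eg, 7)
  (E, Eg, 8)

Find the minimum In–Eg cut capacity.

Augment In→R3→E→Eg: bottleneck 3, flow now 3.
Augment In→R3→C→Eg: bottleneck 7, flow now 10.
No augmenting path remains; maximum flow = 10.
By max-flow min-cut, the minimum cut capacity equals the max flow.
In the residual graph, reachable from In: {In}.
Min-cut edges: In→R3 (10); capacity 10 = 10.

10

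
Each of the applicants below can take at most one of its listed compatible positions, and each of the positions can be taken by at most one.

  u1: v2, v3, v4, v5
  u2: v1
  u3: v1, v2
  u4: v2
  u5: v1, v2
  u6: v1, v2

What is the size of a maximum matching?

Unit-capacity flow: source→left, listed edges, right→sink; max matching = max flow.
Augmenting path u1→v2 (+1); matched 1.
Augmenting path u2→v1 (+1); matched 2.
Augmenting path u3→v2→u1→v3 (+1); matched 3.
No augmenting path remains; maximum matching = 3.
König certificate: {u1, v1, v2} is a vertex cover of size 3 (every listed pair touches it), so no matching can be larger.

3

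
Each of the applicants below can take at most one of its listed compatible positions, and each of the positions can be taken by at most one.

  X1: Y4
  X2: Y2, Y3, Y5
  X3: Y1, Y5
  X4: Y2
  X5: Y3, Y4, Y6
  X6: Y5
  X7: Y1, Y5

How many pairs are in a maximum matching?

Unit-capacity flow: source→left, listed edges, right→sink; max matching = max flow.
Augmenting path X1→Y4 (+1); matched 1.
Augmenting path X2→Y2 (+1); matched 2.
Augmenting path X3→Y1 (+1); matched 3.
Augmenting path X5→Y3 (+1); matched 4.
Augmenting path X6→Y5 (+1); matched 5.
Augmenting path X4→Y2→X2→Y3→X5→Y6 (+1); matched 6.
No augmenting path remains; maximum matching = 6.
König certificate: {X1, X2, X4, X5, Y1, Y5} is a vertex cover of size 6 (every listed pair touches it), so no matching can be larger.

6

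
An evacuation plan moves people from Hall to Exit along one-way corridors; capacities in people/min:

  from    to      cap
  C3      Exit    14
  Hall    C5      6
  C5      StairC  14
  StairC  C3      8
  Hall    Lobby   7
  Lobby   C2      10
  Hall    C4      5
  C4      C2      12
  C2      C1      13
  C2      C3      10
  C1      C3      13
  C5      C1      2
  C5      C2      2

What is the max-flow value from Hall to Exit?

14

Augment Hall→C5→C1→C3→Exit: bottleneck 2, flow now 2.
Augment Hall→C5→C2→C3→Exit: bottleneck 2, flow now 4.
Augment Hall→C5→StairC→C3→Exit: bottleneck 2, flow now 6.
Augment Hall→C4→C2→C3→Exit: bottleneck 5, flow now 11.
Augment Hall→Lobby→C2→C3→Exit: bottleneck 3, flow now 14.
No augmenting path remains; maximum flow = 14.
In the residual graph, reachable from Hall: {Hall, C5, C4, Lobby, C1, C2, StairC, C3}.
Min-cut edges: C3→Exit (14); capacity 14 = 14.
This cut is saturated, so no flow can exceed 14.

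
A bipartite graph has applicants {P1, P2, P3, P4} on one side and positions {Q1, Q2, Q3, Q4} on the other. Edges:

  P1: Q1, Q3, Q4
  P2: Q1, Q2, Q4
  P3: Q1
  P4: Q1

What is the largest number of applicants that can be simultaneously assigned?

Unit-capacity flow: source→left, listed edges, right→sink; max matching = max flow.
Augmenting path P1→Q1 (+1); matched 1.
Augmenting path P2→Q2 (+1); matched 2.
Augmenting path P3→Q1→P1→Q3 (+1); matched 3.
No augmenting path remains; maximum matching = 3.
König certificate: {P1, P2, Q1} is a vertex cover of size 3 (every listed pair touches it), so no matching can be larger.

3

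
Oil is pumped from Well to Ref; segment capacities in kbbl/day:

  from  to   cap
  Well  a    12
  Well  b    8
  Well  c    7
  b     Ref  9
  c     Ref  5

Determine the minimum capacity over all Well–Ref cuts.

13

Augment Well→b→Ref: bottleneck 8, flow now 8.
Augment Well→c→Ref: bottleneck 5, flow now 13.
No augmenting path remains; maximum flow = 13.
By max-flow min-cut, the minimum cut capacity equals the max flow.
In the residual graph, reachable from Well: {Well, a, c}.
Min-cut edges: Well→b (8), c→Ref (5); capacity 8 + 5 = 13.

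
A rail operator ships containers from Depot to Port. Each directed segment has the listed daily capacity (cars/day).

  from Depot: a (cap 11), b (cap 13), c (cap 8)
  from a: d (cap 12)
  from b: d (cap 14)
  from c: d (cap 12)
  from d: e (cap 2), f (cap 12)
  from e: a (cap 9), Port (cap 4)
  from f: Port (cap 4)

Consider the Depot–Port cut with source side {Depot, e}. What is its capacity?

Edges leaving {Depot, e}: Depot→a (11), Depot→b (13), Depot→c (8), e→a (9), e→Port (4).
Cut capacity = 11 + 13 + 8 + 9 + 4 = 45.

45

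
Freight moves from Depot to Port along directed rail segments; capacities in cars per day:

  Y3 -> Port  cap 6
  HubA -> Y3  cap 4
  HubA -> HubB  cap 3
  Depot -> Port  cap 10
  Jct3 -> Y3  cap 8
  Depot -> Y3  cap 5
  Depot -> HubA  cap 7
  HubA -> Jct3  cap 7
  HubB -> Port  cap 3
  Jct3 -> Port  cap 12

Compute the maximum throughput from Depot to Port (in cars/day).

Augment Depot→Port: bottleneck 10, flow now 10.
Augment Depot→Y3→Port: bottleneck 5, flow now 15.
Augment Depot→HubA→Jct3→Port: bottleneck 7, flow now 22.
No augmenting path remains; maximum flow = 22.
In the residual graph, reachable from Depot: {Depot}.
Min-cut edges: Depot→HubA (7), Depot→Y3 (5), Depot→Port (10); capacity 7 + 5 + 10 = 22.
This cut is saturated, so no flow can exceed 22.

22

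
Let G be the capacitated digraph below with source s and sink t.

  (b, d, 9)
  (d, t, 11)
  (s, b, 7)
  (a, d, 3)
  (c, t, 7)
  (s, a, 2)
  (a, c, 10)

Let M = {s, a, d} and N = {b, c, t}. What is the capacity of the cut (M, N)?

28

Edges leaving {s, a, d}: s→b (7), a→c (10), d→t (11).
Cut capacity = 7 + 10 + 11 = 28.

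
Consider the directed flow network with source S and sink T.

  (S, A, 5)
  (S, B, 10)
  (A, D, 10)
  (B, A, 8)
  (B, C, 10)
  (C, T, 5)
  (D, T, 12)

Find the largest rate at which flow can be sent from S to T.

Augment S→A→D→T: bottleneck 5, flow now 5.
Augment S→B→C→T: bottleneck 5, flow now 10.
Augment S→B→A→D→T: bottleneck 5, flow now 15.
No augmenting path remains; maximum flow = 15.
In the residual graph, reachable from S: {S}.
Min-cut edges: S→A (5), S→B (10); capacity 5 + 10 = 15.
This cut is saturated, so no flow can exceed 15.

15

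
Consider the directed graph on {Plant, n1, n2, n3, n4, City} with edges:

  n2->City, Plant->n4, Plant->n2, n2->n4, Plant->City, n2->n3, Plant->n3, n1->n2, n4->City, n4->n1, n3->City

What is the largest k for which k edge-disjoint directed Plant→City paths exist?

4

Assign every edge capacity 1; by Menger, the answer equals the max flow.
Path Plant→City (+1); total 1.
Path Plant→n2→City (+1); total 2.
Path Plant→n3→City (+1); total 3.
Path Plant→n4→City (+1); total 4.
No residual Plant→City path; max flow = 4.
Certifying cut of size 4: {Plant→City, Plant→n2, Plant→n3, Plant→n4}.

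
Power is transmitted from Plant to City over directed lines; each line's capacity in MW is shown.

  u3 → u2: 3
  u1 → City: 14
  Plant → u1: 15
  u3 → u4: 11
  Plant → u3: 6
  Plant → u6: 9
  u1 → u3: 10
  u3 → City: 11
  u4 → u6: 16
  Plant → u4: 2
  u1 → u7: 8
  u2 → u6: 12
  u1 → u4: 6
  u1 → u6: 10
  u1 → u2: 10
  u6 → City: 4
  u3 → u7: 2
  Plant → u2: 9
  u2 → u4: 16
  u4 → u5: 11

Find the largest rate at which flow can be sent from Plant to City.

25

Augment Plant→u1→City: bottleneck 14, flow now 14.
Augment Plant→u3→City: bottleneck 6, flow now 20.
Augment Plant→u6→City: bottleneck 4, flow now 24.
Augment Plant→u1→u3→City: bottleneck 1, flow now 25.
No augmenting path remains; maximum flow = 25.
In the residual graph, reachable from Plant: {Plant, u2, u4, u5, u6}.
Min-cut edges: Plant→u1 (15), Plant→u3 (6), u6→City (4); capacity 15 + 6 + 4 = 25.
This cut is saturated, so no flow can exceed 25.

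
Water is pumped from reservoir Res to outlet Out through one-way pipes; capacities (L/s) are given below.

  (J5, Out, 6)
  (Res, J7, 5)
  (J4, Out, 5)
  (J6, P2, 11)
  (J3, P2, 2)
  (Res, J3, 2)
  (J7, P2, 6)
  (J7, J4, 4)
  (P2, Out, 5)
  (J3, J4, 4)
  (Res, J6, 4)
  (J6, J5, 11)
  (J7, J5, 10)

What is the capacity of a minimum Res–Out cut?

11

Augment Res→J6→J5→Out: bottleneck 4, flow now 4.
Augment Res→J3→J4→Out: bottleneck 2, flow now 6.
Augment Res→J7→J4→Out: bottleneck 3, flow now 9.
Augment Res→J7→J5→Out: bottleneck 2, flow now 11.
No augmenting path remains; maximum flow = 11.
By max-flow min-cut, the minimum cut capacity equals the max flow.
In the residual graph, reachable from Res: {Res}.
Min-cut edges: Res→J6 (4), Res→J3 (2), Res→J7 (5); capacity 4 + 2 + 5 = 11.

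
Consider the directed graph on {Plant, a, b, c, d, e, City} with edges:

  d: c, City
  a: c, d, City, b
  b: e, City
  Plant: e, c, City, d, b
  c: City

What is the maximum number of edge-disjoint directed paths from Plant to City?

Assign every edge capacity 1; by Menger, the answer equals the max flow.
Path Plant→City (+1); total 1.
Path Plant→b→City (+1); total 2.
Path Plant→c→City (+1); total 3.
Path Plant→d→City (+1); total 4.
No residual Plant→City path; max flow = 4.
Certifying cut of size 4: {Plant→City, Plant→b, Plant→c, Plant→d}.

4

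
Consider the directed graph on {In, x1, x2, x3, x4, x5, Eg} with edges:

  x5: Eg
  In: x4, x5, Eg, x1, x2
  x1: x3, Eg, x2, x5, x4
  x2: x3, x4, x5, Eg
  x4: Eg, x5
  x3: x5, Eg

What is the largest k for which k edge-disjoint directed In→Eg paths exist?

Assign every edge capacity 1; by Menger, the answer equals the max flow.
Path In→Eg (+1); total 1.
Path In→x1→Eg (+1); total 2.
Path In→x2→Eg (+1); total 3.
Path In→x4→Eg (+1); total 4.
Path In→x5→Eg (+1); total 5.
No residual In→Eg path; max flow = 5.
Certifying cut of size 5: {In→Eg, In→x1, In→x2, In→x4, In→x5}.

5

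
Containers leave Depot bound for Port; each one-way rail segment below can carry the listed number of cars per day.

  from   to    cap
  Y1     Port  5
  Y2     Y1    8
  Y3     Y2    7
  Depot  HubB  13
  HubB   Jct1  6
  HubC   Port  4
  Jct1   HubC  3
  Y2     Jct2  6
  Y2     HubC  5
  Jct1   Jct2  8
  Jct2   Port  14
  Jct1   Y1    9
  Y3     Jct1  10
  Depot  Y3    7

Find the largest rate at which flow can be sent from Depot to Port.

13

Augment Depot→HubB→Jct1→HubC→Port: bottleneck 3, flow now 3.
Augment Depot→HubB→Jct1→Jct2→Port: bottleneck 3, flow now 6.
Augment Depot→Y3→Jct1→Jct2→Port: bottleneck 5, flow now 11.
Augment Depot→Y3→Jct1→Y1→Port: bottleneck 2, flow now 13.
No augmenting path remains; maximum flow = 13.
In the residual graph, reachable from Depot: {Depot, HubB}.
Min-cut edges: Depot→Y3 (7), HubB→Jct1 (6); capacity 7 + 6 = 13.
This cut is saturated, so no flow can exceed 13.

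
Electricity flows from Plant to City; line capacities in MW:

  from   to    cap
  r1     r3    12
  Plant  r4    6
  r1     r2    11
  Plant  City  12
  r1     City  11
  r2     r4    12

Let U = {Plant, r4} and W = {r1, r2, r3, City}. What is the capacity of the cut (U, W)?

Edges leaving {Plant, r4}: Plant→City (12).
Cut capacity = 12 = 12.

12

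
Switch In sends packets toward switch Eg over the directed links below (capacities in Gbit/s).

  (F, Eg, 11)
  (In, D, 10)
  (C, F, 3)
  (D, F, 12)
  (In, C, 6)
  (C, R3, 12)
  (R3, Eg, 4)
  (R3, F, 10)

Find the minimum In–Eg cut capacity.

15

Augment In→C→R3→Eg: bottleneck 4, flow now 4.
Augment In→C→F→Eg: bottleneck 2, flow now 6.
Augment In→D→F→Eg: bottleneck 9, flow now 15.
No augmenting path remains; maximum flow = 15.
By max-flow min-cut, the minimum cut capacity equals the max flow.
In the residual graph, reachable from In: {In, C, D, R3, F}.
Min-cut edges: R3→Eg (4), F→Eg (11); capacity 4 + 11 = 15.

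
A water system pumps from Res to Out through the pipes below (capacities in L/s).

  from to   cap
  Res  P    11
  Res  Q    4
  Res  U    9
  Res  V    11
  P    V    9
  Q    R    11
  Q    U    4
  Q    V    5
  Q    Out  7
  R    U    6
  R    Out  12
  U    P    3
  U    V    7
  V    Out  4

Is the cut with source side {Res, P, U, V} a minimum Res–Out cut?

Given cut capacity: 4 + 4 = 8.
Augment Res→Q→Out: bottleneck 4, flow now 4.
Augment Res→V→Out: bottleneck 4, flow now 8.
No augmenting path remains; maximum flow = 8.
Cut capacity 8 equals the max flow, so it is a minimum cut.

Yes — it is a minimum cut (capacity 8).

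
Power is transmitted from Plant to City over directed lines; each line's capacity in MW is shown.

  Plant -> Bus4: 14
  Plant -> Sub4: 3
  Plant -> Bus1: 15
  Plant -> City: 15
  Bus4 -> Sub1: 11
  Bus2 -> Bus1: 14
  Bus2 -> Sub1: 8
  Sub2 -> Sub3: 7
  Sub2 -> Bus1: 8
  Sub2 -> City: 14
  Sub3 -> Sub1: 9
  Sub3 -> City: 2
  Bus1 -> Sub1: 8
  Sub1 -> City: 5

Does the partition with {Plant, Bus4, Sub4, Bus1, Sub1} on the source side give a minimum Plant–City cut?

Given cut capacity: 15 + 5 = 20.
Augment Plant→City: bottleneck 15, flow now 15.
Augment Plant→Bus4→Sub1→City: bottleneck 5, flow now 20.
No augmenting path remains; maximum flow = 20.
Cut capacity 20 equals the max flow, so it is a minimum cut.

Yes — it is a minimum cut (capacity 20).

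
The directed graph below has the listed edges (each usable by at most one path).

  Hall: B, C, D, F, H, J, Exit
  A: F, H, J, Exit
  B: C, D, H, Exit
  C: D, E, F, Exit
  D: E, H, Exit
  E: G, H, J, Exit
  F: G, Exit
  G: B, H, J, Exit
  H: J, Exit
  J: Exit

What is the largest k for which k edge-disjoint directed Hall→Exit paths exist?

Assign every edge capacity 1; by Menger, the answer equals the max flow.
Path Hall→Exit (+1); total 1.
Path Hall→B→Exit (+1); total 2.
Path Hall→C→Exit (+1); total 3.
Path Hall→D→Exit (+1); total 4.
Path Hall→F→Exit (+1); total 5.
Path Hall→H→Exit (+1); total 6.
Path Hall→J→Exit (+1); total 7.
No residual Hall→Exit path; max flow = 7.
Certifying cut of size 7: {Hall→B, Hall→C, Hall→D, Hall→Exit, Hall→F, Hall→H, Hall→J}.

7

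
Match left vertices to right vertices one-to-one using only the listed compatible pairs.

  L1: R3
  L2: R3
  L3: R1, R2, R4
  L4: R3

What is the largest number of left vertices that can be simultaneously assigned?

Unit-capacity flow: source→left, listed edges, right→sink; max matching = max flow.
Augmenting path L1→R3 (+1); matched 1.
Augmenting path L3→R1 (+1); matched 2.
No augmenting path remains; maximum matching = 2.
König certificate: {L3, R3} is a vertex cover of size 2 (every listed pair touches it), so no matching can be larger.

2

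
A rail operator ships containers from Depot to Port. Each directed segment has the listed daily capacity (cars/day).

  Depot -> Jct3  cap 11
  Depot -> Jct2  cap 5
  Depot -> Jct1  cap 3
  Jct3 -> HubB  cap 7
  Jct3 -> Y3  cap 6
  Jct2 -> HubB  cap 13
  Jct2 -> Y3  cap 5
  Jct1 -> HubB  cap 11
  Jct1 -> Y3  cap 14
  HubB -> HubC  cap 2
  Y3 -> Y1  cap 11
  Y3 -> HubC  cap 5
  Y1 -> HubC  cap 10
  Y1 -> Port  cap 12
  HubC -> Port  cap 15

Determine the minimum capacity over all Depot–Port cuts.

16

Augment Depot→Jct3→HubB→HubC→Port: bottleneck 2, flow now 2.
Augment Depot→Jct3→Y3→Y1→Port: bottleneck 6, flow now 8.
Augment Depot→Jct2→Y3→Y1→Port: bottleneck 5, flow now 13.
Augment Depot→Jct1→Y3→HubC→Port: bottleneck 3, flow now 16.
No augmenting path remains; maximum flow = 16.
By max-flow min-cut, the minimum cut capacity equals the max flow.
In the residual graph, reachable from Depot: {Depot, Jct3, HubB}.
Min-cut edges: Depot→Jct2 (5), Depot→Jct1 (3), Jct3→Y3 (6), HubB→HubC (2); capacity 5 + 3 + 6 + 2 = 16.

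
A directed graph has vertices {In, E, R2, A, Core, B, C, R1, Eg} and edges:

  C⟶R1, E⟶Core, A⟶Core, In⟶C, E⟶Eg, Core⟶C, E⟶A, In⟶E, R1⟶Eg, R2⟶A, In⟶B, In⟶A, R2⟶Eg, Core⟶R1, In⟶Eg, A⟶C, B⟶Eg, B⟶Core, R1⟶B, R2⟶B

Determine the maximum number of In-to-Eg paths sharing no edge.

Assign every edge capacity 1; by Menger, the answer equals the max flow.
Path In→Eg (+1); total 1.
Path In→E→Eg (+1); total 2.
Path In→B→Eg (+1); total 3.
Path In→C→R1→Eg (+1); total 4.
No residual In→Eg path; max flow = 4.
Certifying cut of size 4: {B→Eg, In→E, In→Eg, R1→Eg}.

4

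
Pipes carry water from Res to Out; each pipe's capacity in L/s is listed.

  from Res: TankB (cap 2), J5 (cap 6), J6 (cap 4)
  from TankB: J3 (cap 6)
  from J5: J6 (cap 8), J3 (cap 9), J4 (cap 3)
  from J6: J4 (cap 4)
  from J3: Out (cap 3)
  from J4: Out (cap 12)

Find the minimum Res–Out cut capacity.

10

Augment Res→TankB→J3→Out: bottleneck 2, flow now 2.
Augment Res→J5→J3→Out: bottleneck 1, flow now 3.
Augment Res→J5→J4→Out: bottleneck 3, flow now 6.
Augment Res→J6→J4→Out: bottleneck 4, flow now 10.
No augmenting path remains; maximum flow = 10.
By max-flow min-cut, the minimum cut capacity equals the max flow.
In the residual graph, reachable from Res: {Res, TankB, J5, J6, J3}.
Min-cut edges: J5→J4 (3), J6→J4 (4), J3→Out (3); capacity 3 + 4 + 3 = 10.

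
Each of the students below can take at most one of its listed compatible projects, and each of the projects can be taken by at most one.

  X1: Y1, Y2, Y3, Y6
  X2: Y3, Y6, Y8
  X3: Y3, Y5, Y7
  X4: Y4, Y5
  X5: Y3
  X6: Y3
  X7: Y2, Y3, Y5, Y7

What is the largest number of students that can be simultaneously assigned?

Unit-capacity flow: source→left, listed edges, right→sink; max matching = max flow.
Augmenting path X1→Y1 (+1); matched 1.
Augmenting path X2→Y3 (+1); matched 2.
Augmenting path X3→Y5 (+1); matched 3.
Augmenting path X4→Y4 (+1); matched 4.
Augmenting path X7→Y2 (+1); matched 5.
Augmenting path X5→Y3→X2→Y6 (+1); matched 6.
No augmenting path remains; maximum matching = 6.
König certificate: {X1, X2, X3, X4, X7, Y3} is a vertex cover of size 6 (every listed pair touches it), so no matching can be larger.

6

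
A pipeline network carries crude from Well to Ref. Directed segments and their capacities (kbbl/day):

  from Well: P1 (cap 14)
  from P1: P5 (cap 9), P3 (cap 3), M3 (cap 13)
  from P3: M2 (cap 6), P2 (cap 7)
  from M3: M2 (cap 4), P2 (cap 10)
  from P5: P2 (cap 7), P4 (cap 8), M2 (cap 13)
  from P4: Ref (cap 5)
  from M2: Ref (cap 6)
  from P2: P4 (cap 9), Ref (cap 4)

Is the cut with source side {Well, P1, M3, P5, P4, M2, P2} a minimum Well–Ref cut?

No — its capacity is 18, but the minimum cut has capacity 14.

Given cut capacity: 3 + 5 + 6 + 4 = 18.
Augment Well→P1→P3→M2→Ref: bottleneck 3, flow now 3.
Augment Well→P1→M3→M2→Ref: bottleneck 3, flow now 6.
Augment Well→P1→M3→P2→Ref: bottleneck 4, flow now 10.
Augment Well→P1→P5→P4→Ref: bottleneck 4, flow now 14.
No augmenting path remains; maximum flow = 14.
In the residual graph, reachable from Well: {Well}.
Min-cut edges: Well→P1 (14); capacity 14 = 14.
Cut capacity 18 exceeds the max flow 14, so it is not minimum.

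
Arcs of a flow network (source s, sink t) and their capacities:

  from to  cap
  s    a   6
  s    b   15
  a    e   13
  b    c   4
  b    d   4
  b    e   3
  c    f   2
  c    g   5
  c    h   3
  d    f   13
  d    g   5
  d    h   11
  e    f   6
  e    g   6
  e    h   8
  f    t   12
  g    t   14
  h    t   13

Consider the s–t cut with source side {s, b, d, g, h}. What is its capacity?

53

Edges leaving {s, b, d, g, h}: s→a (6), b→c (4), b→e (3), d→f (13), g→t (14), h→t (13).
Cut capacity = 6 + 4 + 3 + 13 + 14 + 13 = 53.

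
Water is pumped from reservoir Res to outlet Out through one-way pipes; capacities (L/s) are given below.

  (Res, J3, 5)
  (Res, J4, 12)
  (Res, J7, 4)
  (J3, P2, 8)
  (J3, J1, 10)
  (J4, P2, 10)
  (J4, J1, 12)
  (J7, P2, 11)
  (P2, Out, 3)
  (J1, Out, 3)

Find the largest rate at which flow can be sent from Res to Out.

6

Augment Res→J3→P2→Out: bottleneck 3, flow now 3.
Augment Res→J3→J1→Out: bottleneck 2, flow now 5.
Augment Res→J4→J1→Out: bottleneck 1, flow now 6.
No augmenting path remains; maximum flow = 6.
In the residual graph, reachable from Res: {Res, J3, J4, J7, P2, J1}.
Min-cut edges: P2→Out (3), J1→Out (3); capacity 3 + 3 = 6.
This cut is saturated, so no flow can exceed 6.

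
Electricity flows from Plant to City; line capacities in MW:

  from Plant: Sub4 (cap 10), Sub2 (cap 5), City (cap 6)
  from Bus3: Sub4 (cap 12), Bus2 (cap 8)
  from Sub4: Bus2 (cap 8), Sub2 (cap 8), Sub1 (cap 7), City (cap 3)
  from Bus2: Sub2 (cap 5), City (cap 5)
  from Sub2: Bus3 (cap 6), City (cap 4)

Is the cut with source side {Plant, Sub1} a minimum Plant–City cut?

Given cut capacity: 10 + 5 + 6 = 21.
Augment Plant→City: bottleneck 6, flow now 6.
Augment Plant→Sub4→City: bottleneck 3, flow now 9.
Augment Plant→Sub2→City: bottleneck 4, flow now 13.
Augment Plant→Sub4→Bus2→City: bottleneck 5, flow now 18.
No augmenting path remains; maximum flow = 18.
In the residual graph, reachable from Plant: {Plant, Bus3, Sub4, Bus2, Sub2, Sub1}.
Min-cut edges: Plant→City (6), Sub4→City (3), Bus2→City (5), Sub2→City (4); capacity 6 + 3 + 5 + 4 = 18.
Cut capacity 21 exceeds the max flow 18, so it is not minimum.

No — its capacity is 21, but the minimum cut has capacity 18.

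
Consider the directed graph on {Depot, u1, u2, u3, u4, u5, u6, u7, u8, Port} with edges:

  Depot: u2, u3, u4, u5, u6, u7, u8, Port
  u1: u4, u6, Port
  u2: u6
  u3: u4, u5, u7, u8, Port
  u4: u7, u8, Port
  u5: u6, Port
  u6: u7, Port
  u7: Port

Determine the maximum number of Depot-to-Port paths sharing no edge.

Assign every edge capacity 1; by Menger, the answer equals the max flow.
Path Depot→Port (+1); total 1.
Path Depot→u3→Port (+1); total 2.
Path Depot→u4→Port (+1); total 3.
Path Depot→u5→Port (+1); total 4.
Path Depot→u6→Port (+1); total 5.
Path Depot→u7→Port (+1); total 6.
No residual Depot→Port path; max flow = 6.
Certifying cut of size 6: {Depot→Port, Depot→u3, Depot→u4, Depot→u5, u6→Port, u7→Port}.

6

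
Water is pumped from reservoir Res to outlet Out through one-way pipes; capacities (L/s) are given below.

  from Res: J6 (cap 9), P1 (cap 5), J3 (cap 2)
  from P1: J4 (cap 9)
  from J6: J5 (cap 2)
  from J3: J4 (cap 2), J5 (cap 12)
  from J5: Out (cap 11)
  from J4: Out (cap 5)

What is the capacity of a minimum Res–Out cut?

9

Augment Res→P1→J4→Out: bottleneck 5, flow now 5.
Augment Res→J6→J5→Out: bottleneck 2, flow now 7.
Augment Res→J3→J5→Out: bottleneck 2, flow now 9.
No augmenting path remains; maximum flow = 9.
By max-flow min-cut, the minimum cut capacity equals the max flow.
In the residual graph, reachable from Res: {Res, J6}.
Min-cut edges: Res→P1 (5), Res→J3 (2), J6→J5 (2); capacity 5 + 2 + 2 = 9.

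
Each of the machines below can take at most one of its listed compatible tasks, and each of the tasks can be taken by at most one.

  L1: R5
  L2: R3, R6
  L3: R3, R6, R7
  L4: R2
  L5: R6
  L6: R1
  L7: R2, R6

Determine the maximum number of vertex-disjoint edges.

Unit-capacity flow: source→left, listed edges, right→sink; max matching = max flow.
Augmenting path L1→R5 (+1); matched 1.
Augmenting path L2→R3 (+1); matched 2.
Augmenting path L3→R6 (+1); matched 3.
Augmenting path L4→R2 (+1); matched 4.
Augmenting path L6→R1 (+1); matched 5.
Augmenting path L5→R6→L3→R7 (+1); matched 6.
No augmenting path remains; maximum matching = 6.
König certificate: {L1, L2, L3, L6, R2, R6} is a vertex cover of size 6 (every listed pair touches it), so no matching can be larger.

6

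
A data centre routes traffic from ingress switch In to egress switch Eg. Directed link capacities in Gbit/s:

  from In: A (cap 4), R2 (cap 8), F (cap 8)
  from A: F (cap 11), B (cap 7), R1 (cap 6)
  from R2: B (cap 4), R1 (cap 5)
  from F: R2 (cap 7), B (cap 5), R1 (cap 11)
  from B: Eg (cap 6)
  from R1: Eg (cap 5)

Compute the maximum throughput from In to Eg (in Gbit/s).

Augment In→A→B→Eg: bottleneck 4, flow now 4.
Augment In→R2→B→Eg: bottleneck 2, flow now 6.
Augment In→R2→R1→Eg: bottleneck 5, flow now 11.
No augmenting path remains; maximum flow = 11.
In the residual graph, reachable from In: {In, A, R2, F, B, R1}.
Min-cut edges: B→Eg (6), R1→Eg (5); capacity 6 + 5 = 11.
This cut is saturated, so no flow can exceed 11.

11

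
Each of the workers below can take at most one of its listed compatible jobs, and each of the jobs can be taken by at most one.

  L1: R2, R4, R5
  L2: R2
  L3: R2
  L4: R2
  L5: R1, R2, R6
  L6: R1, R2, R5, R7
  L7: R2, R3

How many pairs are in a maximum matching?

5

Unit-capacity flow: source→left, listed edges, right→sink; max matching = max flow.
Augmenting path L1→R2 (+1); matched 1.
Augmenting path L5→R1 (+1); matched 2.
Augmenting path L6→R5 (+1); matched 3.
Augmenting path L7→R3 (+1); matched 4.
Augmenting path L2→R2→L1→R4 (+1); matched 5.
No augmenting path remains; maximum matching = 5.
König certificate: {L1, L5, L6, L7, R2} is a vertex cover of size 5 (every listed pair touches it), so no matching can be larger.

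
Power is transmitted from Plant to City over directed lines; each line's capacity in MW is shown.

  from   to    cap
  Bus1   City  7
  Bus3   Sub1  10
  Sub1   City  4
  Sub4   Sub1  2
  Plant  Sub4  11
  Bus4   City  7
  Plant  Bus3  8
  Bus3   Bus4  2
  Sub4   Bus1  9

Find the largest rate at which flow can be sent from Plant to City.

Augment Plant→Sub4→Bus1→City: bottleneck 7, flow now 7.
Augment Plant→Sub4→Sub1→City: bottleneck 2, flow now 9.
Augment Plant→Bus3→Bus4→City: bottleneck 2, flow now 11.
Augment Plant→Bus3→Sub1→City: bottleneck 2, flow now 13.
No augmenting path remains; maximum flow = 13.
In the residual graph, reachable from Plant: {Plant, Sub4, Bus3, Bus1, Sub1}.
Min-cut edges: Bus3→Bus4 (2), Bus1→City (7), Sub1→City (4); capacity 2 + 7 + 4 = 13.
This cut is saturated, so no flow can exceed 13.

13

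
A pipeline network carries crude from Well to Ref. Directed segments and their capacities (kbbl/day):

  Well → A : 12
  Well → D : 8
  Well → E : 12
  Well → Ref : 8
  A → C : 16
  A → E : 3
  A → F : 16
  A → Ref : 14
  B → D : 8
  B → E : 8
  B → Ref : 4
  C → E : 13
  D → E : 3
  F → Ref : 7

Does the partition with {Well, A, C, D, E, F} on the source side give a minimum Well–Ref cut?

Given cut capacity: 8 + 14 + 7 = 29.
Augment Well→Ref: bottleneck 8, flow now 8.
Augment Well→A→Ref: bottleneck 12, flow now 20.
No augmenting path remains; maximum flow = 20.
In the residual graph, reachable from Well: {Well, D, E}.
Min-cut edges: Well→A (12), Well→Ref (8); capacity 12 + 8 = 20.
Cut capacity 29 exceeds the max flow 20, so it is not minimum.

No — its capacity is 29, but the minimum cut has capacity 20.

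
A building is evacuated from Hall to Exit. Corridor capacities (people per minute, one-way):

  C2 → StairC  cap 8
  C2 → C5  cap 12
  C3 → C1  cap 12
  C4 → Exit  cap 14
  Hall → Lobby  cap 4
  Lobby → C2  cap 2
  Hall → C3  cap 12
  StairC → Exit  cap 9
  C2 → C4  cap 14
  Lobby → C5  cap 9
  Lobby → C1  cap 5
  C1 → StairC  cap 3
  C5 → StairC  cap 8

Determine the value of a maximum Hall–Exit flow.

7

Augment Hall→Lobby→C2→C4→Exit: bottleneck 2, flow now 2.
Augment Hall→Lobby→C1→StairC→Exit: bottleneck 2, flow now 4.
Augment Hall→C3→C1→StairC→Exit: bottleneck 1, flow now 5.
Augment Hall→C3→C1→Lobby→C5→StairC→Exit: bottleneck 2, flow now 7. (uses reverse residual edge)
No augmenting path remains; maximum flow = 7.
In the residual graph, reachable from Hall: {Hall, C3, C1}.
Min-cut edges: Hall→Lobby (4), C1→StairC (3); capacity 4 + 3 = 7.
This cut is saturated, so no flow can exceed 7.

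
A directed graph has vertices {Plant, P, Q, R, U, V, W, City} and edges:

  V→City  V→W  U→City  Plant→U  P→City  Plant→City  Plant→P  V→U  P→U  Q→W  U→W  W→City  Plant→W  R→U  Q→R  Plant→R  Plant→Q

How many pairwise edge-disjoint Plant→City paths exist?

Assign every edge capacity 1; by Menger, the answer equals the max flow.
Path Plant→City (+1); total 1.
Path Plant→P→City (+1); total 2.
Path Plant→U→City (+1); total 3.
Path Plant→W→City (+1); total 4.
No residual Plant→City path; max flow = 4.
Certifying cut of size 4: {Plant→City, Plant→P, U→City, W→City}.

4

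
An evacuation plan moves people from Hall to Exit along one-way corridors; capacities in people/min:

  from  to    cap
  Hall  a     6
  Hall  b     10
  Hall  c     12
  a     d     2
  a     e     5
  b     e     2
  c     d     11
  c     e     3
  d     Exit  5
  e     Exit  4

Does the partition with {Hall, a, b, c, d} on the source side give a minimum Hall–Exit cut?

Given cut capacity: 5 + 2 + 3 + 5 = 15.
Augment Hall→a→d→Exit: bottleneck 2, flow now 2.
Augment Hall→a→e→Exit: bottleneck 4, flow now 6.
Augment Hall→c→d→Exit: bottleneck 3, flow now 9.
No augmenting path remains; maximum flow = 9.
In the residual graph, reachable from Hall: {Hall, a, b, c, d, e}.
Min-cut edges: d→Exit (5), e→Exit (4); capacity 5 + 4 = 9.
Cut capacity 15 exceeds the max flow 9, so it is not minimum.

No — its capacity is 15, but the minimum cut has capacity 9.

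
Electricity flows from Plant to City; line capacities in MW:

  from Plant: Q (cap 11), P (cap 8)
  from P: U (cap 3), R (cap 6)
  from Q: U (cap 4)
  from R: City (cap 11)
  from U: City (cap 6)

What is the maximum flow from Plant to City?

12

Augment Plant→P→R→City: bottleneck 6, flow now 6.
Augment Plant→P→U→City: bottleneck 2, flow now 8.
Augment Plant→Q→U→City: bottleneck 4, flow now 12.
No augmenting path remains; maximum flow = 12.
In the residual graph, reachable from Plant: {Plant, Q}.
Min-cut edges: Plant→P (8), Q→U (4); capacity 8 + 4 = 12.
This cut is saturated, so no flow can exceed 12.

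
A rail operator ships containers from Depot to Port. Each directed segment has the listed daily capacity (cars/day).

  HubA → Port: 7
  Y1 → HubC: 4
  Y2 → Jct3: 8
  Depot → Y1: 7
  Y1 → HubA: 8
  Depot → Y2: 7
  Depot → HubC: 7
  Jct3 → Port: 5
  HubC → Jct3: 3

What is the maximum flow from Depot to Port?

12

Augment Depot→HubC→Jct3→Port: bottleneck 3, flow now 3.
Augment Depot→Y1→HubA→Port: bottleneck 7, flow now 10.
Augment Depot→Y2→Jct3→Port: bottleneck 2, flow now 12.
No augmenting path remains; maximum flow = 12.
In the residual graph, reachable from Depot: {Depot, HubC, Y2, Jct3}.
Min-cut edges: Depot→Y1 (7), Jct3→Port (5); capacity 7 + 5 = 12.
This cut is saturated, so no flow can exceed 12.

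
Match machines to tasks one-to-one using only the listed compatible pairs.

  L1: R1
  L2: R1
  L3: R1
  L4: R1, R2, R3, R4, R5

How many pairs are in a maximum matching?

2

Unit-capacity flow: source→left, listed edges, right→sink; max matching = max flow.
Augmenting path L1→R1 (+1); matched 1.
Augmenting path L4→R2 (+1); matched 2.
No augmenting path remains; maximum matching = 2.
König certificate: {L4, R1} is a vertex cover of size 2 (every listed pair touches it), so no matching can be larger.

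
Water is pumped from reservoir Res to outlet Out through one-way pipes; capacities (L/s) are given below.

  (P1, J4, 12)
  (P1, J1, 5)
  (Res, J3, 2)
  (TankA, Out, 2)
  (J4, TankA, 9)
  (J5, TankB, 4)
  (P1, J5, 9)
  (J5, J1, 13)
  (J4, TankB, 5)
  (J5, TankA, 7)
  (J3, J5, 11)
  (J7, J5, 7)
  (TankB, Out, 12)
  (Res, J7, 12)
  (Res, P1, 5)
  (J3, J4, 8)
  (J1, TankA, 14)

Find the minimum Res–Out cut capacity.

11

Augment Res→J3→J4→TankB→Out: bottleneck 2, flow now 2.
Augment Res→P1→J1→TankA→Out: bottleneck 2, flow now 4.
Augment Res→P1→J4→TankB→Out: bottleneck 3, flow now 7.
Augment Res→J7→J5→TankB→Out: bottleneck 4, flow now 11.
No augmenting path remains; maximum flow = 11.
By max-flow min-cut, the minimum cut capacity equals the max flow.
In the residual graph, reachable from Res: {Res, J3, P1, J7, J1, J4, J5, TankA}.
Min-cut edges: J4→TankB (5), J5→TankB (4), TankA→Out (2); capacity 5 + 4 + 2 = 11.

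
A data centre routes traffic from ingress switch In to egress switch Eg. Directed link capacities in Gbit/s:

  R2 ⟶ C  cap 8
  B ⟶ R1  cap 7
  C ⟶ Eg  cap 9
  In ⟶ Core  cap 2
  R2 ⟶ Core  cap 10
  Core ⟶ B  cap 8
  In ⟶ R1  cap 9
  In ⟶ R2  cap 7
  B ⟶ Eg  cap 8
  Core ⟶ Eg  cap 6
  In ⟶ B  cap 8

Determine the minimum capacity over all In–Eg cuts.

17

Augment In→Core→Eg: bottleneck 2, flow now 2.
Augment In→B→Eg: bottleneck 8, flow now 10.
Augment In→R2→Core→Eg: bottleneck 4, flow now 14.
Augment In→R2→C→Eg: bottleneck 3, flow now 17.
No augmenting path remains; maximum flow = 17.
By max-flow min-cut, the minimum cut capacity equals the max flow.
In the residual graph, reachable from In: {In, R1}.
Min-cut edges: In→R2 (7), In→Core (2), In→B (8); capacity 7 + 2 + 8 = 17.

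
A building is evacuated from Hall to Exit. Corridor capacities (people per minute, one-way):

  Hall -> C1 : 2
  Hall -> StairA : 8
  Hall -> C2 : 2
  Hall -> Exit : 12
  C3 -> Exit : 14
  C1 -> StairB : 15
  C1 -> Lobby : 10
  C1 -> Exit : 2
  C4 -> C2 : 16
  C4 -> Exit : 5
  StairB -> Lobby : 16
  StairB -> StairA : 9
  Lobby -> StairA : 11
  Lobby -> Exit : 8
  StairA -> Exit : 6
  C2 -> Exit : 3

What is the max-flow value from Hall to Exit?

Augment Hall→Exit: bottleneck 12, flow now 12.
Augment Hall→C1→Exit: bottleneck 2, flow now 14.
Augment Hall→StairA→Exit: bottleneck 6, flow now 20.
Augment Hall→C2→Exit: bottleneck 2, flow now 22.
No augmenting path remains; maximum flow = 22.
In the residual graph, reachable from Hall: {Hall, StairA}.
Min-cut edges: Hall→C1 (2), Hall→C2 (2), Hall→Exit (12), StairA→Exit (6); capacity 2 + 2 + 12 + 6 = 22.
This cut is saturated, so no flow can exceed 22.

22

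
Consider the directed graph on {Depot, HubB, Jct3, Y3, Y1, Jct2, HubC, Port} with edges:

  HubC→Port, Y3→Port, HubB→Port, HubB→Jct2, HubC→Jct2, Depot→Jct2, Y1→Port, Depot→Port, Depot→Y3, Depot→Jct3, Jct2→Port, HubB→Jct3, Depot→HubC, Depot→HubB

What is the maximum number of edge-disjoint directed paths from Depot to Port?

5

Assign every edge capacity 1; by Menger, the answer equals the max flow.
Path Depot→Port (+1); total 1.
Path Depot→HubB→Port (+1); total 2.
Path Depot→Y3→Port (+1); total 3.
Path Depot→Jct2→Port (+1); total 4.
Path Depot→HubC→Port (+1); total 5.
No residual Depot→Port path; max flow = 5.
Certifying cut of size 5: {Depot→HubB, Depot→HubC, Depot→Jct2, Depot→Port, Depot→Y3}.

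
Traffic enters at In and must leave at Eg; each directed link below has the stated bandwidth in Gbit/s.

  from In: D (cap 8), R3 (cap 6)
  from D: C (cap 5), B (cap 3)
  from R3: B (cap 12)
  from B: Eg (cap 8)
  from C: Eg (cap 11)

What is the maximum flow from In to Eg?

Augment In→D→B→Eg: bottleneck 3, flow now 3.
Augment In→D→C→Eg: bottleneck 5, flow now 8.
Augment In→R3→B→Eg: bottleneck 5, flow now 13.
No augmenting path remains; maximum flow = 13.
In the residual graph, reachable from In: {In, D, R3, B}.
Min-cut edges: D→C (5), B→Eg (8); capacity 5 + 8 = 13.
This cut is saturated, so no flow can exceed 13.

13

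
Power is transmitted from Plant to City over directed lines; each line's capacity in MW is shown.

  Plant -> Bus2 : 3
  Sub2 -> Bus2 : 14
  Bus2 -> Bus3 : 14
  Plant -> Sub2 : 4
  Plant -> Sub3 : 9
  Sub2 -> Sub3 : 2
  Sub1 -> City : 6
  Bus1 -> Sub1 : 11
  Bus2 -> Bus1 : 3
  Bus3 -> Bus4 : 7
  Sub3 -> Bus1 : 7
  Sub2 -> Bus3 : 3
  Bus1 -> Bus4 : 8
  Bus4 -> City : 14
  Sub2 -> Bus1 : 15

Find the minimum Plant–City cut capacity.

Augment Plant→Sub2→Bus3→Bus4→City: bottleneck 3, flow now 3.
Augment Plant→Sub2→Bus1→Bus4→City: bottleneck 1, flow now 4.
Augment Plant→Bus2→Bus3→Bus4→City: bottleneck 3, flow now 7.
Augment Plant→Sub3→Bus1→Bus4→City: bottleneck 7, flow now 14.
No augmenting path remains; maximum flow = 14.
By max-flow min-cut, the minimum cut capacity equals the max flow.
In the residual graph, reachable from Plant: {Plant, Sub3}.
Min-cut edges: Plant→Sub2 (4), Plant→Bus2 (3), Sub3→Bus1 (7); capacity 4 + 3 + 7 = 14.

14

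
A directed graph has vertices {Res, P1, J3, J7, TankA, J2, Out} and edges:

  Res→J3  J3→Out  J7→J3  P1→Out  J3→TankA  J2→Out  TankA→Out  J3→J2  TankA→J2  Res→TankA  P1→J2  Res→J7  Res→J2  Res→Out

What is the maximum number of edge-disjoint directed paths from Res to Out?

4

Assign every edge capacity 1; by Menger, the answer equals the max flow.
Path Res→Out (+1); total 1.
Path Res→J3→Out (+1); total 2.
Path Res→TankA→Out (+1); total 3.
Path Res→J2→Out (+1); total 4.
No residual Res→Out path; max flow = 4.
Certifying cut of size 4: {J2→Out, J3→Out, Res→Out, TankA→Out}.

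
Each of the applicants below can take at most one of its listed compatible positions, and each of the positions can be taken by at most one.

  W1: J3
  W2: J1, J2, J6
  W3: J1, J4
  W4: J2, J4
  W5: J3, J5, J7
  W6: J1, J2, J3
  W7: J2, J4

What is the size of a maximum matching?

Unit-capacity flow: source→left, listed edges, right→sink; max matching = max flow.
Augmenting path W1→J3 (+1); matched 1.
Augmenting path W2→J1 (+1); matched 2.
Augmenting path W3→J4 (+1); matched 3.
Augmenting path W4→J2 (+1); matched 4.
Augmenting path W5→J5 (+1); matched 5.
Augmenting path W6→J1→W2→J6 (+1); matched 6.
No augmenting path remains; maximum matching = 6.
König certificate: {W2, W5, J1, J2, J3, J4} is a vertex cover of size 6 (every listed pair touches it), so no matching can be larger.

6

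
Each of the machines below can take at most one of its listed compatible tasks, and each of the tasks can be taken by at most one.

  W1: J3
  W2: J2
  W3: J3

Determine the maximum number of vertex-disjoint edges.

Unit-capacity flow: source→left, listed edges, right→sink; max matching = max flow.
Augmenting path W1→J3 (+1); matched 1.
Augmenting path W2→J2 (+1); matched 2.
No augmenting path remains; maximum matching = 2.
König certificate: {W2, J3} is a vertex cover of size 2 (every listed pair touches it), so no matching can be larger.

2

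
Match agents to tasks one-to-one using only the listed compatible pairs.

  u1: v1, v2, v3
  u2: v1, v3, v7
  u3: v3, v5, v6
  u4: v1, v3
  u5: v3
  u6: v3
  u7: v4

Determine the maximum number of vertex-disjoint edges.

6

Unit-capacity flow: source→left, listed edges, right→sink; max matching = max flow.
Augmenting path u1→v1 (+1); matched 1.
Augmenting path u2→v3 (+1); matched 2.
Augmenting path u3→v5 (+1); matched 3.
Augmenting path u7→v4 (+1); matched 4.
Augmenting path u4→v1→u1→v2 (+1); matched 5.
Augmenting path u5→v3→u2→v7 (+1); matched 6.
No augmenting path remains; maximum matching = 6.
König certificate: {u1, u2, u3, u4, u7, v3} is a vertex cover of size 6 (every listed pair touches it), so no matching can be larger.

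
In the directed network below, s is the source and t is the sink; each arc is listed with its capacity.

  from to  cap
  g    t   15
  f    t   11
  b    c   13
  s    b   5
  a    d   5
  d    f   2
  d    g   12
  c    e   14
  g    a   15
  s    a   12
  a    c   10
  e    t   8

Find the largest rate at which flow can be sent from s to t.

13

Augment s→a→c→e→t: bottleneck 8, flow now 8.
Augment s→a→d→f→t: bottleneck 2, flow now 10.
Augment s→a→d→g→t: bottleneck 2, flow now 12.
Augment s→b→c→a→d→g→t: bottleneck 1, flow now 13. (uses reverse residual edge)
No augmenting path remains; maximum flow = 13.
In the residual graph, reachable from s: {s, a, b, c, e}.
Min-cut edges: a→d (5), e→t (8); capacity 5 + 8 = 13.
This cut is saturated, so no flow can exceed 13.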